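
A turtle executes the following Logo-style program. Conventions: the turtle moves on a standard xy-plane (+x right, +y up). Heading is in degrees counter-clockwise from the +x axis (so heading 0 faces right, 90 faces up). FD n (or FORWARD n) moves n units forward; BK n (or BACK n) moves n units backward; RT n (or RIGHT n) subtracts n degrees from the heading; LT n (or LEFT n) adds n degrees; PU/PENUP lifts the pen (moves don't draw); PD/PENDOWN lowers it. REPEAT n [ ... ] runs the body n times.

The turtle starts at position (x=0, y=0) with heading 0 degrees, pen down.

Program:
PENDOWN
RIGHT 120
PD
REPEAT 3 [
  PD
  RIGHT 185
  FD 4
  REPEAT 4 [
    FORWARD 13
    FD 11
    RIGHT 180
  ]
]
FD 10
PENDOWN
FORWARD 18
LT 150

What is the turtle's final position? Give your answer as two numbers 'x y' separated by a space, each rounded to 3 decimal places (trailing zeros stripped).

Answer: 22.351 22.84

Derivation:
Executing turtle program step by step:
Start: pos=(0,0), heading=0, pen down
PD: pen down
RT 120: heading 0 -> 240
PD: pen down
REPEAT 3 [
  -- iteration 1/3 --
  PD: pen down
  RT 185: heading 240 -> 55
  FD 4: (0,0) -> (2.294,3.277) [heading=55, draw]
  REPEAT 4 [
    -- iteration 1/4 --
    FD 13: (2.294,3.277) -> (9.751,13.926) [heading=55, draw]
    FD 11: (9.751,13.926) -> (16.06,22.936) [heading=55, draw]
    RT 180: heading 55 -> 235
    -- iteration 2/4 --
    FD 13: (16.06,22.936) -> (8.604,12.287) [heading=235, draw]
    FD 11: (8.604,12.287) -> (2.294,3.277) [heading=235, draw]
    RT 180: heading 235 -> 55
    -- iteration 3/4 --
    FD 13: (2.294,3.277) -> (9.751,13.926) [heading=55, draw]
    FD 11: (9.751,13.926) -> (16.06,22.936) [heading=55, draw]
    RT 180: heading 55 -> 235
    -- iteration 4/4 --
    FD 13: (16.06,22.936) -> (8.604,12.287) [heading=235, draw]
    FD 11: (8.604,12.287) -> (2.294,3.277) [heading=235, draw]
    RT 180: heading 235 -> 55
  ]
  -- iteration 2/3 --
  PD: pen down
  RT 185: heading 55 -> 230
  FD 4: (2.294,3.277) -> (-0.277,0.212) [heading=230, draw]
  REPEAT 4 [
    -- iteration 1/4 --
    FD 13: (-0.277,0.212) -> (-8.633,-9.746) [heading=230, draw]
    FD 11: (-8.633,-9.746) -> (-15.704,-18.173) [heading=230, draw]
    RT 180: heading 230 -> 50
    -- iteration 2/4 --
    FD 13: (-15.704,-18.173) -> (-7.348,-8.214) [heading=50, draw]
    FD 11: (-7.348,-8.214) -> (-0.277,0.212) [heading=50, draw]
    RT 180: heading 50 -> 230
    -- iteration 3/4 --
    FD 13: (-0.277,0.212) -> (-8.633,-9.746) [heading=230, draw]
    FD 11: (-8.633,-9.746) -> (-15.704,-18.173) [heading=230, draw]
    RT 180: heading 230 -> 50
    -- iteration 4/4 --
    FD 13: (-15.704,-18.173) -> (-7.348,-8.214) [heading=50, draw]
    FD 11: (-7.348,-8.214) -> (-0.277,0.212) [heading=50, draw]
    RT 180: heading 50 -> 230
  ]
  -- iteration 3/3 --
  PD: pen down
  RT 185: heading 230 -> 45
  FD 4: (-0.277,0.212) -> (2.552,3.041) [heading=45, draw]
  REPEAT 4 [
    -- iteration 1/4 --
    FD 13: (2.552,3.041) -> (11.744,12.233) [heading=45, draw]
    FD 11: (11.744,12.233) -> (19.522,20.011) [heading=45, draw]
    RT 180: heading 45 -> 225
    -- iteration 2/4 --
    FD 13: (19.522,20.011) -> (10.33,10.819) [heading=225, draw]
    FD 11: (10.33,10.819) -> (2.552,3.041) [heading=225, draw]
    RT 180: heading 225 -> 45
    -- iteration 3/4 --
    FD 13: (2.552,3.041) -> (11.744,12.233) [heading=45, draw]
    FD 11: (11.744,12.233) -> (19.522,20.011) [heading=45, draw]
    RT 180: heading 45 -> 225
    -- iteration 4/4 --
    FD 13: (19.522,20.011) -> (10.33,10.819) [heading=225, draw]
    FD 11: (10.33,10.819) -> (2.552,3.041) [heading=225, draw]
    RT 180: heading 225 -> 45
  ]
]
FD 10: (2.552,3.041) -> (9.623,10.112) [heading=45, draw]
PD: pen down
FD 18: (9.623,10.112) -> (22.351,22.84) [heading=45, draw]
LT 150: heading 45 -> 195
Final: pos=(22.351,22.84), heading=195, 29 segment(s) drawn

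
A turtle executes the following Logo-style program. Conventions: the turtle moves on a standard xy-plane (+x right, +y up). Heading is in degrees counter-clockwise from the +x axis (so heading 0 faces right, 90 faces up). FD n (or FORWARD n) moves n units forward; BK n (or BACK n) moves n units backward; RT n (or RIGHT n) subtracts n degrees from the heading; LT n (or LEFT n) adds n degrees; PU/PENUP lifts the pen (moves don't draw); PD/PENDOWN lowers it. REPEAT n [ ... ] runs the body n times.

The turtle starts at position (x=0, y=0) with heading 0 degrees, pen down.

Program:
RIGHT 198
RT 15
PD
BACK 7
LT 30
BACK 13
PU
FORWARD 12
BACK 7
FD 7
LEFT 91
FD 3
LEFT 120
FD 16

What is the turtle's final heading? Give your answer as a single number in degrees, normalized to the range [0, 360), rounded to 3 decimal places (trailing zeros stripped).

Executing turtle program step by step:
Start: pos=(0,0), heading=0, pen down
RT 198: heading 0 -> 162
RT 15: heading 162 -> 147
PD: pen down
BK 7: (0,0) -> (5.871,-3.812) [heading=147, draw]
LT 30: heading 147 -> 177
BK 13: (5.871,-3.812) -> (18.853,-4.493) [heading=177, draw]
PU: pen up
FD 12: (18.853,-4.493) -> (6.869,-3.865) [heading=177, move]
BK 7: (6.869,-3.865) -> (13.86,-4.231) [heading=177, move]
FD 7: (13.86,-4.231) -> (6.869,-3.865) [heading=177, move]
LT 91: heading 177 -> 268
FD 3: (6.869,-3.865) -> (6.765,-6.863) [heading=268, move]
LT 120: heading 268 -> 28
FD 16: (6.765,-6.863) -> (20.892,0.649) [heading=28, move]
Final: pos=(20.892,0.649), heading=28, 2 segment(s) drawn

Answer: 28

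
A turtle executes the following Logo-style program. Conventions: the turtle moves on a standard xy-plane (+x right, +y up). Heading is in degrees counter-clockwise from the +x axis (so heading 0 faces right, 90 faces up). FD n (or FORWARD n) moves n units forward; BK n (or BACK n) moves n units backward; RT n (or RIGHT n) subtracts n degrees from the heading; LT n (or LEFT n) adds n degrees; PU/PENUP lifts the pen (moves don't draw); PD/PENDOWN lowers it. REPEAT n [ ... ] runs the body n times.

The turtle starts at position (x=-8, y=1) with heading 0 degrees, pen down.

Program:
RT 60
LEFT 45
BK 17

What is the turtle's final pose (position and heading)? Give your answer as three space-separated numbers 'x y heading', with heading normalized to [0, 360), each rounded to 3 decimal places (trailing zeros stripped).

Answer: -24.421 5.4 345

Derivation:
Executing turtle program step by step:
Start: pos=(-8,1), heading=0, pen down
RT 60: heading 0 -> 300
LT 45: heading 300 -> 345
BK 17: (-8,1) -> (-24.421,5.4) [heading=345, draw]
Final: pos=(-24.421,5.4), heading=345, 1 segment(s) drawn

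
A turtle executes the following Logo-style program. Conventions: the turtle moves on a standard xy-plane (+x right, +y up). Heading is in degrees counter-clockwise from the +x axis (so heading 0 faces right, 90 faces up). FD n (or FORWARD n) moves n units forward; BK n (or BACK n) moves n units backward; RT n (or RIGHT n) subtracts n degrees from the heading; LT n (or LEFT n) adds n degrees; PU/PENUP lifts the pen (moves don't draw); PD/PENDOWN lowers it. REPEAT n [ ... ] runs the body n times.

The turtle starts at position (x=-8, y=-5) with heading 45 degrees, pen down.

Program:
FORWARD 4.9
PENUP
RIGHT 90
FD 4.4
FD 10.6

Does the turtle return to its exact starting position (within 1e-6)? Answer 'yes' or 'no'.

Executing turtle program step by step:
Start: pos=(-8,-5), heading=45, pen down
FD 4.9: (-8,-5) -> (-4.535,-1.535) [heading=45, draw]
PU: pen up
RT 90: heading 45 -> 315
FD 4.4: (-4.535,-1.535) -> (-1.424,-4.646) [heading=315, move]
FD 10.6: (-1.424,-4.646) -> (6.071,-12.142) [heading=315, move]
Final: pos=(6.071,-12.142), heading=315, 1 segment(s) drawn

Start position: (-8, -5)
Final position: (6.071, -12.142)
Distance = 15.78; >= 1e-6 -> NOT closed

Answer: no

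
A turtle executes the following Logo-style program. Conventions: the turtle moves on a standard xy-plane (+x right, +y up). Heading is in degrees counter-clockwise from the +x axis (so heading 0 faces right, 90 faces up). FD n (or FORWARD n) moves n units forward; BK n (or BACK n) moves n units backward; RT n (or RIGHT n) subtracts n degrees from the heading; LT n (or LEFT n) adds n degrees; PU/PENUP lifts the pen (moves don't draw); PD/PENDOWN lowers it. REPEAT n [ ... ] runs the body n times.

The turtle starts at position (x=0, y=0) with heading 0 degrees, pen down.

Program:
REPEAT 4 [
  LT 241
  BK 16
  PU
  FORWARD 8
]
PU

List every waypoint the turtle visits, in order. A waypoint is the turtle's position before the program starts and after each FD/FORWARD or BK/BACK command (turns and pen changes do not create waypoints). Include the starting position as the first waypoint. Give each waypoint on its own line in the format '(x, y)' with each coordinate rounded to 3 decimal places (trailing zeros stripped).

Executing turtle program step by step:
Start: pos=(0,0), heading=0, pen down
REPEAT 4 [
  -- iteration 1/4 --
  LT 241: heading 0 -> 241
  BK 16: (0,0) -> (7.757,13.994) [heading=241, draw]
  PU: pen up
  FD 8: (7.757,13.994) -> (3.878,6.997) [heading=241, move]
  -- iteration 2/4 --
  LT 241: heading 241 -> 122
  BK 16: (3.878,6.997) -> (12.357,-6.572) [heading=122, move]
  PU: pen up
  FD 8: (12.357,-6.572) -> (8.118,0.213) [heading=122, move]
  -- iteration 3/4 --
  LT 241: heading 122 -> 3
  BK 16: (8.118,0.213) -> (-7.86,-0.625) [heading=3, move]
  PU: pen up
  FD 8: (-7.86,-0.625) -> (0.129,-0.206) [heading=3, move]
  -- iteration 4/4 --
  LT 241: heading 3 -> 244
  BK 16: (0.129,-0.206) -> (7.143,14.175) [heading=244, move]
  PU: pen up
  FD 8: (7.143,14.175) -> (3.636,6.984) [heading=244, move]
]
PU: pen up
Final: pos=(3.636,6.984), heading=244, 1 segment(s) drawn
Waypoints (9 total):
(0, 0)
(7.757, 13.994)
(3.878, 6.997)
(12.357, -6.572)
(8.118, 0.213)
(-7.86, -0.625)
(0.129, -0.206)
(7.143, 14.175)
(3.636, 6.984)

Answer: (0, 0)
(7.757, 13.994)
(3.878, 6.997)
(12.357, -6.572)
(8.118, 0.213)
(-7.86, -0.625)
(0.129, -0.206)
(7.143, 14.175)
(3.636, 6.984)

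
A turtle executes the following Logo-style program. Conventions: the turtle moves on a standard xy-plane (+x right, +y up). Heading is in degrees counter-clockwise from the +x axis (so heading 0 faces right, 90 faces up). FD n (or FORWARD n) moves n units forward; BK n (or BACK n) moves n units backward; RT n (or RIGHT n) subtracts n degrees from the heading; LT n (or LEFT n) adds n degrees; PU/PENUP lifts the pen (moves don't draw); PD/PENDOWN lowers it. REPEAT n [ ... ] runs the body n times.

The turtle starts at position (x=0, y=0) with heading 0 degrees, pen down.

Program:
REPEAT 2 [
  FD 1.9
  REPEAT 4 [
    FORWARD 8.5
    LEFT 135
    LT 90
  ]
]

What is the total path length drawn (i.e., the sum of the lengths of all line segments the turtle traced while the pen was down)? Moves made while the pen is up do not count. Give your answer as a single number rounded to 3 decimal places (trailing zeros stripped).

Executing turtle program step by step:
Start: pos=(0,0), heading=0, pen down
REPEAT 2 [
  -- iteration 1/2 --
  FD 1.9: (0,0) -> (1.9,0) [heading=0, draw]
  REPEAT 4 [
    -- iteration 1/4 --
    FD 8.5: (1.9,0) -> (10.4,0) [heading=0, draw]
    LT 135: heading 0 -> 135
    LT 90: heading 135 -> 225
    -- iteration 2/4 --
    FD 8.5: (10.4,0) -> (4.39,-6.01) [heading=225, draw]
    LT 135: heading 225 -> 0
    LT 90: heading 0 -> 90
    -- iteration 3/4 --
    FD 8.5: (4.39,-6.01) -> (4.39,2.49) [heading=90, draw]
    LT 135: heading 90 -> 225
    LT 90: heading 225 -> 315
    -- iteration 4/4 --
    FD 8.5: (4.39,2.49) -> (10.4,-3.521) [heading=315, draw]
    LT 135: heading 315 -> 90
    LT 90: heading 90 -> 180
  ]
  -- iteration 2/2 --
  FD 1.9: (10.4,-3.521) -> (8.5,-3.521) [heading=180, draw]
  REPEAT 4 [
    -- iteration 1/4 --
    FD 8.5: (8.5,-3.521) -> (0,-3.521) [heading=180, draw]
    LT 135: heading 180 -> 315
    LT 90: heading 315 -> 45
    -- iteration 2/4 --
    FD 8.5: (0,-3.521) -> (6.01,2.49) [heading=45, draw]
    LT 135: heading 45 -> 180
    LT 90: heading 180 -> 270
    -- iteration 3/4 --
    FD 8.5: (6.01,2.49) -> (6.01,-6.01) [heading=270, draw]
    LT 135: heading 270 -> 45
    LT 90: heading 45 -> 135
    -- iteration 4/4 --
    FD 8.5: (6.01,-6.01) -> (0,0) [heading=135, draw]
    LT 135: heading 135 -> 270
    LT 90: heading 270 -> 0
  ]
]
Final: pos=(0,0), heading=0, 10 segment(s) drawn

Segment lengths:
  seg 1: (0,0) -> (1.9,0), length = 1.9
  seg 2: (1.9,0) -> (10.4,0), length = 8.5
  seg 3: (10.4,0) -> (4.39,-6.01), length = 8.5
  seg 4: (4.39,-6.01) -> (4.39,2.49), length = 8.5
  seg 5: (4.39,2.49) -> (10.4,-3.521), length = 8.5
  seg 6: (10.4,-3.521) -> (8.5,-3.521), length = 1.9
  seg 7: (8.5,-3.521) -> (0,-3.521), length = 8.5
  seg 8: (0,-3.521) -> (6.01,2.49), length = 8.5
  seg 9: (6.01,2.49) -> (6.01,-6.01), length = 8.5
  seg 10: (6.01,-6.01) -> (0,0), length = 8.5
Total = 71.8

Answer: 71.8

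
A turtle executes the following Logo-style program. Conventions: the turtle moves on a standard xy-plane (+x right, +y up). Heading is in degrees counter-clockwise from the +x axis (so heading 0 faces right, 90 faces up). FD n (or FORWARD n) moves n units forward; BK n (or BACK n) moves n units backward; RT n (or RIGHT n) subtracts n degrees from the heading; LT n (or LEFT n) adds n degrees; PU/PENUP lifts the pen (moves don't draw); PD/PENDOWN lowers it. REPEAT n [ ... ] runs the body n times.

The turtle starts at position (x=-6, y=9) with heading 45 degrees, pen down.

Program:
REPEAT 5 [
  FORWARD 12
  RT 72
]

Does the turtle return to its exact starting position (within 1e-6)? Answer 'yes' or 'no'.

Answer: yes

Derivation:
Executing turtle program step by step:
Start: pos=(-6,9), heading=45, pen down
REPEAT 5 [
  -- iteration 1/5 --
  FD 12: (-6,9) -> (2.485,17.485) [heading=45, draw]
  RT 72: heading 45 -> 333
  -- iteration 2/5 --
  FD 12: (2.485,17.485) -> (13.177,12.037) [heading=333, draw]
  RT 72: heading 333 -> 261
  -- iteration 3/5 --
  FD 12: (13.177,12.037) -> (11.3,0.185) [heading=261, draw]
  RT 72: heading 261 -> 189
  -- iteration 4/5 --
  FD 12: (11.3,0.185) -> (-0.552,-1.692) [heading=189, draw]
  RT 72: heading 189 -> 117
  -- iteration 5/5 --
  FD 12: (-0.552,-1.692) -> (-6,9) [heading=117, draw]
  RT 72: heading 117 -> 45
]
Final: pos=(-6,9), heading=45, 5 segment(s) drawn

Start position: (-6, 9)
Final position: (-6, 9)
Distance = 0; < 1e-6 -> CLOSED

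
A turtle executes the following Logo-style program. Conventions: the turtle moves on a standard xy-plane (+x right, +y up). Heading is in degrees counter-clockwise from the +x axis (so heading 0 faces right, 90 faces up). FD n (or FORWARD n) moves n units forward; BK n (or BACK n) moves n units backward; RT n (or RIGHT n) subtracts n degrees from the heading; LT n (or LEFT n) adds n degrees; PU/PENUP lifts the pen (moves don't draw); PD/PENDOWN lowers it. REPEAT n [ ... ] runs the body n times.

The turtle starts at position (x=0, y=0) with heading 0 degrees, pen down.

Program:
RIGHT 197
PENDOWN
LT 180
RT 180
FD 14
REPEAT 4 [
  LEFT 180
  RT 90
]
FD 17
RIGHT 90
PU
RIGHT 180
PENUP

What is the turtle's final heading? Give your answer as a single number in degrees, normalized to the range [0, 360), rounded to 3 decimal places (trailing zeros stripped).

Executing turtle program step by step:
Start: pos=(0,0), heading=0, pen down
RT 197: heading 0 -> 163
PD: pen down
LT 180: heading 163 -> 343
RT 180: heading 343 -> 163
FD 14: (0,0) -> (-13.388,4.093) [heading=163, draw]
REPEAT 4 [
  -- iteration 1/4 --
  LT 180: heading 163 -> 343
  RT 90: heading 343 -> 253
  -- iteration 2/4 --
  LT 180: heading 253 -> 73
  RT 90: heading 73 -> 343
  -- iteration 3/4 --
  LT 180: heading 343 -> 163
  RT 90: heading 163 -> 73
  -- iteration 4/4 --
  LT 180: heading 73 -> 253
  RT 90: heading 253 -> 163
]
FD 17: (-13.388,4.093) -> (-29.645,9.064) [heading=163, draw]
RT 90: heading 163 -> 73
PU: pen up
RT 180: heading 73 -> 253
PU: pen up
Final: pos=(-29.645,9.064), heading=253, 2 segment(s) drawn

Answer: 253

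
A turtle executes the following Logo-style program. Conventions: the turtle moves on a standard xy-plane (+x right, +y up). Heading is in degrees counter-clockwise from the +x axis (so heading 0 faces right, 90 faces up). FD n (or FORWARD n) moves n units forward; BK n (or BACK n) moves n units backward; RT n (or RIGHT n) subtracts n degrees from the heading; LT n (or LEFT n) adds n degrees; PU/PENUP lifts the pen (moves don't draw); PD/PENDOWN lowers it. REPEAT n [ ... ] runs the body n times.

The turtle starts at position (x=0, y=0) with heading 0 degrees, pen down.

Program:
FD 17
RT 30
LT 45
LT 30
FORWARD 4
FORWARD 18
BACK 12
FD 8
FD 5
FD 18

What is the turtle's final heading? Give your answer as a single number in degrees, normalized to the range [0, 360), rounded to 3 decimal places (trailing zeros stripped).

Answer: 45

Derivation:
Executing turtle program step by step:
Start: pos=(0,0), heading=0, pen down
FD 17: (0,0) -> (17,0) [heading=0, draw]
RT 30: heading 0 -> 330
LT 45: heading 330 -> 15
LT 30: heading 15 -> 45
FD 4: (17,0) -> (19.828,2.828) [heading=45, draw]
FD 18: (19.828,2.828) -> (32.556,15.556) [heading=45, draw]
BK 12: (32.556,15.556) -> (24.071,7.071) [heading=45, draw]
FD 8: (24.071,7.071) -> (29.728,12.728) [heading=45, draw]
FD 5: (29.728,12.728) -> (33.263,16.263) [heading=45, draw]
FD 18: (33.263,16.263) -> (45.991,28.991) [heading=45, draw]
Final: pos=(45.991,28.991), heading=45, 7 segment(s) drawn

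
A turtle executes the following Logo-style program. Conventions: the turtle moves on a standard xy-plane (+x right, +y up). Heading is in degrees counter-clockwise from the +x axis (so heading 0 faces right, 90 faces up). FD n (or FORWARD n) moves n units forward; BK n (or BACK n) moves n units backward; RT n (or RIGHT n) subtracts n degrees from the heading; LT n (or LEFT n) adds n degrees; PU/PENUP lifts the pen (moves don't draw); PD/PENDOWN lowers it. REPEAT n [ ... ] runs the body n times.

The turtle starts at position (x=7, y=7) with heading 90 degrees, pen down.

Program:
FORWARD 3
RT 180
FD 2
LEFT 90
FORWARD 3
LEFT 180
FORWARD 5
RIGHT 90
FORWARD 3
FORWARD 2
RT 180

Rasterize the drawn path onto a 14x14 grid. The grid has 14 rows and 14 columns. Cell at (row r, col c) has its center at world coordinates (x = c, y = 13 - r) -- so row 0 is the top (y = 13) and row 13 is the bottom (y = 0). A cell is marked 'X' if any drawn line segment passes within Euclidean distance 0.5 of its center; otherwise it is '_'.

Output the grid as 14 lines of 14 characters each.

Segment 0: (7,7) -> (7,10)
Segment 1: (7,10) -> (7,8)
Segment 2: (7,8) -> (10,8)
Segment 3: (10,8) -> (5,8)
Segment 4: (5,8) -> (5,11)
Segment 5: (5,11) -> (5,13)

Answer: _____X________
_____X________
_____X________
_____X_X______
_____X_X______
_____XXXXXX___
_______X______
______________
______________
______________
______________
______________
______________
______________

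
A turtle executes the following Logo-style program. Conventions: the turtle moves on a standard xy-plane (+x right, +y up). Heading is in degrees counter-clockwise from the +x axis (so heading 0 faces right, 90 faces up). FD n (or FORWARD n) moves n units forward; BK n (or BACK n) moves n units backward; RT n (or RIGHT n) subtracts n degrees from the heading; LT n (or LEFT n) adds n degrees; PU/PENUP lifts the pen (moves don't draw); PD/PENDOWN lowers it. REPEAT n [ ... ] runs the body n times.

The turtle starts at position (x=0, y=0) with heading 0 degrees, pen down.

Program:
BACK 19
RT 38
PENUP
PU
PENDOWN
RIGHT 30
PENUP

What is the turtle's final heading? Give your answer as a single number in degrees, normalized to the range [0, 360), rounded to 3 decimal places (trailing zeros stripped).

Answer: 292

Derivation:
Executing turtle program step by step:
Start: pos=(0,0), heading=0, pen down
BK 19: (0,0) -> (-19,0) [heading=0, draw]
RT 38: heading 0 -> 322
PU: pen up
PU: pen up
PD: pen down
RT 30: heading 322 -> 292
PU: pen up
Final: pos=(-19,0), heading=292, 1 segment(s) drawn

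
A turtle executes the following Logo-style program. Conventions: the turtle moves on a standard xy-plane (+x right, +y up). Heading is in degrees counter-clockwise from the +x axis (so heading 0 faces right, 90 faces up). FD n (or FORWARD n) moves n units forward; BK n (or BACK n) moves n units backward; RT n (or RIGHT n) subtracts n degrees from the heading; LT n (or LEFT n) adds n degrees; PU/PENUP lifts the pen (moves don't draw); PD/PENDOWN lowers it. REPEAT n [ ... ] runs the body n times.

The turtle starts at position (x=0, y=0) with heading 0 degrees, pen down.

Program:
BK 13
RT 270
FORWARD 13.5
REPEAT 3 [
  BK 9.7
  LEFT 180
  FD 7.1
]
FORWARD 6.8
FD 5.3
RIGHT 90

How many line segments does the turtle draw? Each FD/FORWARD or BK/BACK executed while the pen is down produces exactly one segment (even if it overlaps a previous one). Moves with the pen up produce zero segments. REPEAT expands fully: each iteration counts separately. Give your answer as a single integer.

Answer: 10

Derivation:
Executing turtle program step by step:
Start: pos=(0,0), heading=0, pen down
BK 13: (0,0) -> (-13,0) [heading=0, draw]
RT 270: heading 0 -> 90
FD 13.5: (-13,0) -> (-13,13.5) [heading=90, draw]
REPEAT 3 [
  -- iteration 1/3 --
  BK 9.7: (-13,13.5) -> (-13,3.8) [heading=90, draw]
  LT 180: heading 90 -> 270
  FD 7.1: (-13,3.8) -> (-13,-3.3) [heading=270, draw]
  -- iteration 2/3 --
  BK 9.7: (-13,-3.3) -> (-13,6.4) [heading=270, draw]
  LT 180: heading 270 -> 90
  FD 7.1: (-13,6.4) -> (-13,13.5) [heading=90, draw]
  -- iteration 3/3 --
  BK 9.7: (-13,13.5) -> (-13,3.8) [heading=90, draw]
  LT 180: heading 90 -> 270
  FD 7.1: (-13,3.8) -> (-13,-3.3) [heading=270, draw]
]
FD 6.8: (-13,-3.3) -> (-13,-10.1) [heading=270, draw]
FD 5.3: (-13,-10.1) -> (-13,-15.4) [heading=270, draw]
RT 90: heading 270 -> 180
Final: pos=(-13,-15.4), heading=180, 10 segment(s) drawn
Segments drawn: 10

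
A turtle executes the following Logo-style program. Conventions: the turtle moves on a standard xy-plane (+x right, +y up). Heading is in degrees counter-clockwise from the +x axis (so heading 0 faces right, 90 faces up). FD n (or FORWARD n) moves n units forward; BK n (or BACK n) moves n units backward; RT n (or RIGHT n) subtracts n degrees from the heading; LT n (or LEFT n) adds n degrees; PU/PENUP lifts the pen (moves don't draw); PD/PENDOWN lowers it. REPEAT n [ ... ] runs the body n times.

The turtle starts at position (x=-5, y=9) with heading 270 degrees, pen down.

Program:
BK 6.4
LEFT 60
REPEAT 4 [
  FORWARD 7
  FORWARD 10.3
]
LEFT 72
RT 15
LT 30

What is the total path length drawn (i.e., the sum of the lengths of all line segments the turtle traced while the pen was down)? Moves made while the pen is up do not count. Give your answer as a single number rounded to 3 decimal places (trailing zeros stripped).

Executing turtle program step by step:
Start: pos=(-5,9), heading=270, pen down
BK 6.4: (-5,9) -> (-5,15.4) [heading=270, draw]
LT 60: heading 270 -> 330
REPEAT 4 [
  -- iteration 1/4 --
  FD 7: (-5,15.4) -> (1.062,11.9) [heading=330, draw]
  FD 10.3: (1.062,11.9) -> (9.982,6.75) [heading=330, draw]
  -- iteration 2/4 --
  FD 7: (9.982,6.75) -> (16.044,3.25) [heading=330, draw]
  FD 10.3: (16.044,3.25) -> (24.964,-1.9) [heading=330, draw]
  -- iteration 3/4 --
  FD 7: (24.964,-1.9) -> (31.027,-5.4) [heading=330, draw]
  FD 10.3: (31.027,-5.4) -> (39.947,-10.55) [heading=330, draw]
  -- iteration 4/4 --
  FD 7: (39.947,-10.55) -> (46.009,-14.05) [heading=330, draw]
  FD 10.3: (46.009,-14.05) -> (54.929,-19.2) [heading=330, draw]
]
LT 72: heading 330 -> 42
RT 15: heading 42 -> 27
LT 30: heading 27 -> 57
Final: pos=(54.929,-19.2), heading=57, 9 segment(s) drawn

Segment lengths:
  seg 1: (-5,9) -> (-5,15.4), length = 6.4
  seg 2: (-5,15.4) -> (1.062,11.9), length = 7
  seg 3: (1.062,11.9) -> (9.982,6.75), length = 10.3
  seg 4: (9.982,6.75) -> (16.044,3.25), length = 7
  seg 5: (16.044,3.25) -> (24.964,-1.9), length = 10.3
  seg 6: (24.964,-1.9) -> (31.027,-5.4), length = 7
  seg 7: (31.027,-5.4) -> (39.947,-10.55), length = 10.3
  seg 8: (39.947,-10.55) -> (46.009,-14.05), length = 7
  seg 9: (46.009,-14.05) -> (54.929,-19.2), length = 10.3
Total = 75.6

Answer: 75.6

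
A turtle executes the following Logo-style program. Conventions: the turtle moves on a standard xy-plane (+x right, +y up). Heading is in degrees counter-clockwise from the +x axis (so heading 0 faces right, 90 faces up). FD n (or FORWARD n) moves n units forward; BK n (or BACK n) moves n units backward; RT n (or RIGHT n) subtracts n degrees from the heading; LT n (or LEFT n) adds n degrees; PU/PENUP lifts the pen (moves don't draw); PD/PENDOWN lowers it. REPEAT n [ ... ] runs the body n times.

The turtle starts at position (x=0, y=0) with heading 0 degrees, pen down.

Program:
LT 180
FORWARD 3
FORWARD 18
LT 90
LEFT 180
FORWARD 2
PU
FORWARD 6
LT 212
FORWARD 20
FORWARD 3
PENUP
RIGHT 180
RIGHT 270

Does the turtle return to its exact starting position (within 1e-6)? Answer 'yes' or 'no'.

Executing turtle program step by step:
Start: pos=(0,0), heading=0, pen down
LT 180: heading 0 -> 180
FD 3: (0,0) -> (-3,0) [heading=180, draw]
FD 18: (-3,0) -> (-21,0) [heading=180, draw]
LT 90: heading 180 -> 270
LT 180: heading 270 -> 90
FD 2: (-21,0) -> (-21,2) [heading=90, draw]
PU: pen up
FD 6: (-21,2) -> (-21,8) [heading=90, move]
LT 212: heading 90 -> 302
FD 20: (-21,8) -> (-10.402,-8.961) [heading=302, move]
FD 3: (-10.402,-8.961) -> (-8.812,-11.505) [heading=302, move]
PU: pen up
RT 180: heading 302 -> 122
RT 270: heading 122 -> 212
Final: pos=(-8.812,-11.505), heading=212, 3 segment(s) drawn

Start position: (0, 0)
Final position: (-8.812, -11.505)
Distance = 14.492; >= 1e-6 -> NOT closed

Answer: no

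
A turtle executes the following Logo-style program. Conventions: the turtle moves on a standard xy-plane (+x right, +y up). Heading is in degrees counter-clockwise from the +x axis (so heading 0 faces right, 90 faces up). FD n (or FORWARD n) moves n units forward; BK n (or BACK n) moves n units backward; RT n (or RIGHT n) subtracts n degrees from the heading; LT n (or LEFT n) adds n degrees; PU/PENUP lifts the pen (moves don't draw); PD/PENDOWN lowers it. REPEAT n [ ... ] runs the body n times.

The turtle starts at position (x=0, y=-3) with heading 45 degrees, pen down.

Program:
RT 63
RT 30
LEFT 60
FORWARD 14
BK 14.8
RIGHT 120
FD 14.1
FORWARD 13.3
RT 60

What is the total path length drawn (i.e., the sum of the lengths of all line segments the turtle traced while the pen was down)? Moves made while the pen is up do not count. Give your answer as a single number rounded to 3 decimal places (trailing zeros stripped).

Answer: 56.2

Derivation:
Executing turtle program step by step:
Start: pos=(0,-3), heading=45, pen down
RT 63: heading 45 -> 342
RT 30: heading 342 -> 312
LT 60: heading 312 -> 12
FD 14: (0,-3) -> (13.694,-0.089) [heading=12, draw]
BK 14.8: (13.694,-0.089) -> (-0.783,-3.166) [heading=12, draw]
RT 120: heading 12 -> 252
FD 14.1: (-0.783,-3.166) -> (-5.14,-16.576) [heading=252, draw]
FD 13.3: (-5.14,-16.576) -> (-9.25,-29.225) [heading=252, draw]
RT 60: heading 252 -> 192
Final: pos=(-9.25,-29.225), heading=192, 4 segment(s) drawn

Segment lengths:
  seg 1: (0,-3) -> (13.694,-0.089), length = 14
  seg 2: (13.694,-0.089) -> (-0.783,-3.166), length = 14.8
  seg 3: (-0.783,-3.166) -> (-5.14,-16.576), length = 14.1
  seg 4: (-5.14,-16.576) -> (-9.25,-29.225), length = 13.3
Total = 56.2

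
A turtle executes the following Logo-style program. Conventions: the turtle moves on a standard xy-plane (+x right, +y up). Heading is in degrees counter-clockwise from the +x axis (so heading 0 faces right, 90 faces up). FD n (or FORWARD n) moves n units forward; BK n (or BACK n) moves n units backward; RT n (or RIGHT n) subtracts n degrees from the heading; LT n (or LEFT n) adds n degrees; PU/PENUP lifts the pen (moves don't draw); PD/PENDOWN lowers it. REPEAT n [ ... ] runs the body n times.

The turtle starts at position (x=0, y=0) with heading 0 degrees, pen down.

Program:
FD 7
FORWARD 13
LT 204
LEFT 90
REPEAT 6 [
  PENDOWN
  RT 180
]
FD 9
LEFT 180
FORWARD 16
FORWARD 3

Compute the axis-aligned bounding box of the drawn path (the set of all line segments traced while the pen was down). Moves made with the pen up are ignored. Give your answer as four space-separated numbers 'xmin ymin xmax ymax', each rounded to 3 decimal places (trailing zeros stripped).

Executing turtle program step by step:
Start: pos=(0,0), heading=0, pen down
FD 7: (0,0) -> (7,0) [heading=0, draw]
FD 13: (7,0) -> (20,0) [heading=0, draw]
LT 204: heading 0 -> 204
LT 90: heading 204 -> 294
REPEAT 6 [
  -- iteration 1/6 --
  PD: pen down
  RT 180: heading 294 -> 114
  -- iteration 2/6 --
  PD: pen down
  RT 180: heading 114 -> 294
  -- iteration 3/6 --
  PD: pen down
  RT 180: heading 294 -> 114
  -- iteration 4/6 --
  PD: pen down
  RT 180: heading 114 -> 294
  -- iteration 5/6 --
  PD: pen down
  RT 180: heading 294 -> 114
  -- iteration 6/6 --
  PD: pen down
  RT 180: heading 114 -> 294
]
FD 9: (20,0) -> (23.661,-8.222) [heading=294, draw]
LT 180: heading 294 -> 114
FD 16: (23.661,-8.222) -> (17.153,6.395) [heading=114, draw]
FD 3: (17.153,6.395) -> (15.933,9.135) [heading=114, draw]
Final: pos=(15.933,9.135), heading=114, 5 segment(s) drawn

Segment endpoints: x in {0, 7, 15.933, 17.153, 20, 23.661}, y in {-8.222, 0, 6.395, 9.135}
xmin=0, ymin=-8.222, xmax=23.661, ymax=9.135

Answer: 0 -8.222 23.661 9.135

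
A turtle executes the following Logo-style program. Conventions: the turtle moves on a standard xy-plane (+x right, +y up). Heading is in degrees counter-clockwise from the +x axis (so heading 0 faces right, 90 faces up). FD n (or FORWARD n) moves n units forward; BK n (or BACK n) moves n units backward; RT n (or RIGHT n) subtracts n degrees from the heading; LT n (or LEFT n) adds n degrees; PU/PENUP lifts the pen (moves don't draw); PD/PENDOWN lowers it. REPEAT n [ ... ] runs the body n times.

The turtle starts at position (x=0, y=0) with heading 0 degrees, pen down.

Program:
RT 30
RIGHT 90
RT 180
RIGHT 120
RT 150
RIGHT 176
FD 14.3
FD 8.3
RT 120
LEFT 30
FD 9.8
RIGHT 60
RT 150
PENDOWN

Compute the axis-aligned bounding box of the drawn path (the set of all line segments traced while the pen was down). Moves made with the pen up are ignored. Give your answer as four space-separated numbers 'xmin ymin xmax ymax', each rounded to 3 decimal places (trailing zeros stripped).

Executing turtle program step by step:
Start: pos=(0,0), heading=0, pen down
RT 30: heading 0 -> 330
RT 90: heading 330 -> 240
RT 180: heading 240 -> 60
RT 120: heading 60 -> 300
RT 150: heading 300 -> 150
RT 176: heading 150 -> 334
FD 14.3: (0,0) -> (12.853,-6.269) [heading=334, draw]
FD 8.3: (12.853,-6.269) -> (20.313,-9.907) [heading=334, draw]
RT 120: heading 334 -> 214
LT 30: heading 214 -> 244
FD 9.8: (20.313,-9.907) -> (16.017,-18.715) [heading=244, draw]
RT 60: heading 244 -> 184
RT 150: heading 184 -> 34
PD: pen down
Final: pos=(16.017,-18.715), heading=34, 3 segment(s) drawn

Segment endpoints: x in {0, 12.853, 16.017, 20.313}, y in {-18.715, -9.907, -6.269, 0}
xmin=0, ymin=-18.715, xmax=20.313, ymax=0

Answer: 0 -18.715 20.313 0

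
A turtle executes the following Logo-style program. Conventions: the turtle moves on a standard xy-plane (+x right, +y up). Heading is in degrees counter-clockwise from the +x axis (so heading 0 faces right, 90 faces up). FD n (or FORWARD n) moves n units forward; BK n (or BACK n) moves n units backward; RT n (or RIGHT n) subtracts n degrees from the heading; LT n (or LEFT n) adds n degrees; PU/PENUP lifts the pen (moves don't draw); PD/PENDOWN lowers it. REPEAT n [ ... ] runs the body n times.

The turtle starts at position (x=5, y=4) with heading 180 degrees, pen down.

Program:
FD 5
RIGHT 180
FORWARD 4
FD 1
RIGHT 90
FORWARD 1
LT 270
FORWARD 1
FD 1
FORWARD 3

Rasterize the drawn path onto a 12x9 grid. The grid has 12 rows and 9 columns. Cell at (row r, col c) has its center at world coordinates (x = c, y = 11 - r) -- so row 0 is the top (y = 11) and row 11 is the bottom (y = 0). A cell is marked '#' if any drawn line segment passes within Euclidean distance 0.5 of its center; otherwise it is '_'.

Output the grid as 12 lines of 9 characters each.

Answer: _________
_________
_________
_________
_________
_________
_________
######___
######___
_________
_________
_________

Derivation:
Segment 0: (5,4) -> (0,4)
Segment 1: (0,4) -> (4,4)
Segment 2: (4,4) -> (5,4)
Segment 3: (5,4) -> (5,3)
Segment 4: (5,3) -> (4,3)
Segment 5: (4,3) -> (3,3)
Segment 6: (3,3) -> (0,3)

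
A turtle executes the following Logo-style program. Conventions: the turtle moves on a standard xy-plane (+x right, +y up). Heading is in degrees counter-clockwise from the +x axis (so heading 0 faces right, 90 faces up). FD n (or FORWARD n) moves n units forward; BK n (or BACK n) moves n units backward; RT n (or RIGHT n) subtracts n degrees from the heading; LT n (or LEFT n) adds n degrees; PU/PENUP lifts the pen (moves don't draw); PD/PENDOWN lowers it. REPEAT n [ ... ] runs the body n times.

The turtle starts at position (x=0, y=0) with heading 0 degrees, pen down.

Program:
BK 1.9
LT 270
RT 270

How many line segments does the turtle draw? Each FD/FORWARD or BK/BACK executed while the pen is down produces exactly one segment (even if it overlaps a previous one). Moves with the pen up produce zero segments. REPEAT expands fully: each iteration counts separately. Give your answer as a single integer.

Executing turtle program step by step:
Start: pos=(0,0), heading=0, pen down
BK 1.9: (0,0) -> (-1.9,0) [heading=0, draw]
LT 270: heading 0 -> 270
RT 270: heading 270 -> 0
Final: pos=(-1.9,0), heading=0, 1 segment(s) drawn
Segments drawn: 1

Answer: 1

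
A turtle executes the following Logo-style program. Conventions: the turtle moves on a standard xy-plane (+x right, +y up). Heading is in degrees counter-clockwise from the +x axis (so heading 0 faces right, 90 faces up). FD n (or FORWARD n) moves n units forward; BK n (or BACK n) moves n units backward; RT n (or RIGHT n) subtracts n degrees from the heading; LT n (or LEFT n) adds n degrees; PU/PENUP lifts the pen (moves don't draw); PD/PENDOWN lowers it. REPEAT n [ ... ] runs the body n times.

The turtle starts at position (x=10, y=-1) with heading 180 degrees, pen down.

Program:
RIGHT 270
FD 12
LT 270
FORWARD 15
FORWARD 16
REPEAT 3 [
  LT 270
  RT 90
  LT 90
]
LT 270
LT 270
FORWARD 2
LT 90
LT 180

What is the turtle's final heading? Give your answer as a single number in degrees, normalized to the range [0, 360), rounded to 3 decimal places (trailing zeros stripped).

Answer: 0

Derivation:
Executing turtle program step by step:
Start: pos=(10,-1), heading=180, pen down
RT 270: heading 180 -> 270
FD 12: (10,-1) -> (10,-13) [heading=270, draw]
LT 270: heading 270 -> 180
FD 15: (10,-13) -> (-5,-13) [heading=180, draw]
FD 16: (-5,-13) -> (-21,-13) [heading=180, draw]
REPEAT 3 [
  -- iteration 1/3 --
  LT 270: heading 180 -> 90
  RT 90: heading 90 -> 0
  LT 90: heading 0 -> 90
  -- iteration 2/3 --
  LT 270: heading 90 -> 0
  RT 90: heading 0 -> 270
  LT 90: heading 270 -> 0
  -- iteration 3/3 --
  LT 270: heading 0 -> 270
  RT 90: heading 270 -> 180
  LT 90: heading 180 -> 270
]
LT 270: heading 270 -> 180
LT 270: heading 180 -> 90
FD 2: (-21,-13) -> (-21,-11) [heading=90, draw]
LT 90: heading 90 -> 180
LT 180: heading 180 -> 0
Final: pos=(-21,-11), heading=0, 4 segment(s) drawn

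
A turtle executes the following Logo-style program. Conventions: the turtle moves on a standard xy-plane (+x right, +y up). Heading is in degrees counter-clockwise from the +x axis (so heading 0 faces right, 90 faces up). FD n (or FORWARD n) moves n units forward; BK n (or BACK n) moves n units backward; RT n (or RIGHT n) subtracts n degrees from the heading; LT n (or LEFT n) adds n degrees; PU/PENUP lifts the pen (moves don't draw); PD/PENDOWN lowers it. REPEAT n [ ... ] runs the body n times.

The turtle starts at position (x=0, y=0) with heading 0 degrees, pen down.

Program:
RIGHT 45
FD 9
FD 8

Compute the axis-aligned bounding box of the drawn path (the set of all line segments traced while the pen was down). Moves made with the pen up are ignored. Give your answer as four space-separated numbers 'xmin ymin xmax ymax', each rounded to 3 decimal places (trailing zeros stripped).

Executing turtle program step by step:
Start: pos=(0,0), heading=0, pen down
RT 45: heading 0 -> 315
FD 9: (0,0) -> (6.364,-6.364) [heading=315, draw]
FD 8: (6.364,-6.364) -> (12.021,-12.021) [heading=315, draw]
Final: pos=(12.021,-12.021), heading=315, 2 segment(s) drawn

Segment endpoints: x in {0, 6.364, 12.021}, y in {-12.021, -6.364, 0}
xmin=0, ymin=-12.021, xmax=12.021, ymax=0

Answer: 0 -12.021 12.021 0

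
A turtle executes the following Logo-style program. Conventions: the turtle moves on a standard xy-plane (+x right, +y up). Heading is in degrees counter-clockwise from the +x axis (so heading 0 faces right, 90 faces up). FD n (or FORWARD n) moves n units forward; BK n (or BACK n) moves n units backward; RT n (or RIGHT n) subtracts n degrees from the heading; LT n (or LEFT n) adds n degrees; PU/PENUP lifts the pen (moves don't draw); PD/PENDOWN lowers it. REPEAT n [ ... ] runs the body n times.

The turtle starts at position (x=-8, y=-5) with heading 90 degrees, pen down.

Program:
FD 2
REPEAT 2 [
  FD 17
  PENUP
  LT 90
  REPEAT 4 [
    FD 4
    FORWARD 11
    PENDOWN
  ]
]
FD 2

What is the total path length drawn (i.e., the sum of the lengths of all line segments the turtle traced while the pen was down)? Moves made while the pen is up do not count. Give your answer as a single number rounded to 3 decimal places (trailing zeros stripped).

Answer: 128

Derivation:
Executing turtle program step by step:
Start: pos=(-8,-5), heading=90, pen down
FD 2: (-8,-5) -> (-8,-3) [heading=90, draw]
REPEAT 2 [
  -- iteration 1/2 --
  FD 17: (-8,-3) -> (-8,14) [heading=90, draw]
  PU: pen up
  LT 90: heading 90 -> 180
  REPEAT 4 [
    -- iteration 1/4 --
    FD 4: (-8,14) -> (-12,14) [heading=180, move]
    FD 11: (-12,14) -> (-23,14) [heading=180, move]
    PD: pen down
    -- iteration 2/4 --
    FD 4: (-23,14) -> (-27,14) [heading=180, draw]
    FD 11: (-27,14) -> (-38,14) [heading=180, draw]
    PD: pen down
    -- iteration 3/4 --
    FD 4: (-38,14) -> (-42,14) [heading=180, draw]
    FD 11: (-42,14) -> (-53,14) [heading=180, draw]
    PD: pen down
    -- iteration 4/4 --
    FD 4: (-53,14) -> (-57,14) [heading=180, draw]
    FD 11: (-57,14) -> (-68,14) [heading=180, draw]
    PD: pen down
  ]
  -- iteration 2/2 --
  FD 17: (-68,14) -> (-85,14) [heading=180, draw]
  PU: pen up
  LT 90: heading 180 -> 270
  REPEAT 4 [
    -- iteration 1/4 --
    FD 4: (-85,14) -> (-85,10) [heading=270, move]
    FD 11: (-85,10) -> (-85,-1) [heading=270, move]
    PD: pen down
    -- iteration 2/4 --
    FD 4: (-85,-1) -> (-85,-5) [heading=270, draw]
    FD 11: (-85,-5) -> (-85,-16) [heading=270, draw]
    PD: pen down
    -- iteration 3/4 --
    FD 4: (-85,-16) -> (-85,-20) [heading=270, draw]
    FD 11: (-85,-20) -> (-85,-31) [heading=270, draw]
    PD: pen down
    -- iteration 4/4 --
    FD 4: (-85,-31) -> (-85,-35) [heading=270, draw]
    FD 11: (-85,-35) -> (-85,-46) [heading=270, draw]
    PD: pen down
  ]
]
FD 2: (-85,-46) -> (-85,-48) [heading=270, draw]
Final: pos=(-85,-48), heading=270, 16 segment(s) drawn

Segment lengths:
  seg 1: (-8,-5) -> (-8,-3), length = 2
  seg 2: (-8,-3) -> (-8,14), length = 17
  seg 3: (-23,14) -> (-27,14), length = 4
  seg 4: (-27,14) -> (-38,14), length = 11
  seg 5: (-38,14) -> (-42,14), length = 4
  seg 6: (-42,14) -> (-53,14), length = 11
  seg 7: (-53,14) -> (-57,14), length = 4
  seg 8: (-57,14) -> (-68,14), length = 11
  seg 9: (-68,14) -> (-85,14), length = 17
  seg 10: (-85,-1) -> (-85,-5), length = 4
  seg 11: (-85,-5) -> (-85,-16), length = 11
  seg 12: (-85,-16) -> (-85,-20), length = 4
  seg 13: (-85,-20) -> (-85,-31), length = 11
  seg 14: (-85,-31) -> (-85,-35), length = 4
  seg 15: (-85,-35) -> (-85,-46), length = 11
  seg 16: (-85,-46) -> (-85,-48), length = 2
Total = 128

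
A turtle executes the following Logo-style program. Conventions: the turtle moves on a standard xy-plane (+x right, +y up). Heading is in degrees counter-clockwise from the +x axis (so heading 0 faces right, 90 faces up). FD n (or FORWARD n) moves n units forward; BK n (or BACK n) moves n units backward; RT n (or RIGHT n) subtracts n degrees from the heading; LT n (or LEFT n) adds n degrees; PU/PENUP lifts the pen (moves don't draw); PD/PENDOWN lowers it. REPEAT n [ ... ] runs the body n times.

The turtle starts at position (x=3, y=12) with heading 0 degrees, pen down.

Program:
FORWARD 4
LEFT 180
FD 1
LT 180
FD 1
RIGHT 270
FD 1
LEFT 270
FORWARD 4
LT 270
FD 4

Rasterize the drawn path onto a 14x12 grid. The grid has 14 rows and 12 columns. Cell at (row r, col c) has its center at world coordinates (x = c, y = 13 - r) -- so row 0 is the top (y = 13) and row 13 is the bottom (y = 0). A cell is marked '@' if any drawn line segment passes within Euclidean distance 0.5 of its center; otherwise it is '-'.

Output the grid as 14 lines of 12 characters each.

Answer: -------@@@@@
---@@@@@---@
-----------@
-----------@
-----------@
------------
------------
------------
------------
------------
------------
------------
------------
------------

Derivation:
Segment 0: (3,12) -> (7,12)
Segment 1: (7,12) -> (6,12)
Segment 2: (6,12) -> (7,12)
Segment 3: (7,12) -> (7,13)
Segment 4: (7,13) -> (11,13)
Segment 5: (11,13) -> (11,9)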